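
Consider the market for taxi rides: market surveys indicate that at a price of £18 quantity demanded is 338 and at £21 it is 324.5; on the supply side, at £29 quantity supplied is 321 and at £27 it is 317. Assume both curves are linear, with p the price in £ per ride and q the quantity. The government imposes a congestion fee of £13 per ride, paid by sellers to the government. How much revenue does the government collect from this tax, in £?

Tax revenue = £3809.

Demand slope: (324.5 − 338)/(21 − 18) = -4.5, so qd = 419 − 4.5p.
Supply slope: (317 − 321)/(27 − 29) = 2, so qs = 2p + 263.
Before the tax: set 419 − 4.5p = 2p + 263 → p* = £24, q* = 311.
With the tax collected from sellers, supply shifts: qs = 2(p − 13) + 263.
Solving gives q = 293 with consumers paying £28 and sellers receiving £15 (the £13 wedge).
Revenue = t · Q = 13 · 293 = £3809.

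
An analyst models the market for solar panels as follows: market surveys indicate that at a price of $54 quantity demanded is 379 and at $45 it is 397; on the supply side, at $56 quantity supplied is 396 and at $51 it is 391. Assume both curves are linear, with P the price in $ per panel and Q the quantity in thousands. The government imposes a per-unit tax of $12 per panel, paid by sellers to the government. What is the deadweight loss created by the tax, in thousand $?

Demand slope: (397 − 379)/(45 − 54) = -2, so Qd = 487 − 2P.
Supply slope: (391 − 396)/(51 − 56) = 1, so Qs = P + 340.
Before the tax: set 487 − 2P = P + 340 → P* = $49, Q* = 389.
With the tax collected from sellers, supply shifts: Qs = (P − 12) + 340.
New equilibrium: buyers pay $53, sellers receive $41, Q = 381. (Wedge: Pb − Ps = 12.)
Quantity falls by |ΔQ| = |389 − 381| = 8.
DWL = ½ · t · |ΔQ| = ½ · 12 · 8 = $48.

Deadweight loss = $48 thousand.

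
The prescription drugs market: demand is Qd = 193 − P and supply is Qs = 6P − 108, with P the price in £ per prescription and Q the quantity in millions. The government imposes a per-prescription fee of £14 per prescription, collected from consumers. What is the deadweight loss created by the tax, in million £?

Deadweight loss = £84 million.

Without the tax, 193 − P = 6P − 108 gives 7P = 301, so P* = £43 and Q* = 150.
With the tax collected from consumers, demand (in seller-price terms) shifts: Qd = 193 − (P + 14).
Solving gives Q = 138 with consumers paying £55 and producers receiving £41 (the £14 wedge).
Quantity falls by |ΔQ| = |150 − 138| = 12.
DWL = ½ · t · |ΔQ| = ½ · 14 · 12 = £84.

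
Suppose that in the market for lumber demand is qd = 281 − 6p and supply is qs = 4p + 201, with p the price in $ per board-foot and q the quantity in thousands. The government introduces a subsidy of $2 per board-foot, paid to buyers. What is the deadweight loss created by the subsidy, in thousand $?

Deadweight loss = $4.8 thousand.

Without the subsidy, 281 − 6p = 4p + 201 gives 10p = 80, so p* = $8 and q* = 233.
With a per-unit subsidy paid to buyers, each effectively pays p − 2, so demand becomes qd = 281 − 6(p − 2).
New equilibrium: buyers pay $7.2, suppliers receive $9.2, q = 237.8. (Wedge: pb − ps = −2.)
Quantity rises by |ΔQ| = |233 − 237.8| = 4.8.
DWL = ½ · t · |ΔQ| = ½ · 2 · 4.8 = $4.8.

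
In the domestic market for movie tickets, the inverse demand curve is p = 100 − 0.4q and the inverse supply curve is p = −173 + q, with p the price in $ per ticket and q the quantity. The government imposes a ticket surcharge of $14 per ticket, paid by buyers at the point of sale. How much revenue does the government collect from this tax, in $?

Rewrite in direct form: qd = 250 − 2.5p and qs = p + 173.
Before the tax: set 250 − 2.5p = p + 173 → p* = $22, q* = 195.
With the tax collected from buyers, demand (in seller-price terms) shifts: qd = 250 − 2.5(p + 14).
Solving gives q = 185 with buyers paying $26 and producers receiving $12 (the $14 wedge).
Revenue = t · Q = 14 · 185 = $2590.

Tax revenue = $2590.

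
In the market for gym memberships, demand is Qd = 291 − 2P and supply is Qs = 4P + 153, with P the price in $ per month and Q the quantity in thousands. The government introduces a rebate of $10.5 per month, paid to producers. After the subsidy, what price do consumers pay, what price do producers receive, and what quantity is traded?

Without the subsidy, 291 − 2P = 4P + 153 gives 6P = 138, so P* = $23 and Q* = 245.
With a per-unit subsidy paid to producers, each receives P + 10.5 per unit sold, so supply becomes Qs = 4(P + 10.5) + 153.
New equilibrium: consumers pay $16, producers receive $26.5, Q = 259. (Wedge: Pb − Ps = −10.5.)

Consumers pay $16; producers receive $26.5; quantity = 259.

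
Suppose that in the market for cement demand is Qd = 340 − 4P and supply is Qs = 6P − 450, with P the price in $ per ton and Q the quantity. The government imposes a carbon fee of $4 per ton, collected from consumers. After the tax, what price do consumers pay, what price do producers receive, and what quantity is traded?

Consumers pay $81.4; producers receive $77.4; quantity = 14.4.

Before the tax: set 340 − 4P = 6P − 450 → P* = $79, Q* = 24.
With the tax collected from consumers, demand (in seller-price terms) shifts: Qd = 340 − 4(P + 4).
Solving gives Q = 14.4 with consumers paying $81.4 and producers receiving $77.4 (the $4 wedge).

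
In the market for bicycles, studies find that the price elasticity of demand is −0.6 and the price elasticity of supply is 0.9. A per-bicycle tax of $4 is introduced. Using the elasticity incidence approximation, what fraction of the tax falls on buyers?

Incidence ratio: buyers' share ≈ εs / (εs + |εd|) = 0.9 / (0.9 + 0.6) = 0.6.
Supply is the more elastic side, so buyers bear the larger share.

Buyers' share ≈ 0.6.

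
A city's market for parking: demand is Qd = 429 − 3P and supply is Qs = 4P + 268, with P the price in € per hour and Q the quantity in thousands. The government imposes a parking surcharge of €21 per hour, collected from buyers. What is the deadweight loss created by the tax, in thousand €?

Deadweight loss = €378 thousand.

Before the tax: set 429 − 3P = 4P + 268 → P* = €23, Q* = 360.
With the tax collected from buyers, demand (in seller-price terms) shifts: Qd = 429 − 3(P + 21).
New equilibrium: buyers pay €35, suppliers receive €14, Q = 324. (Wedge: Pb − Ps = 21.)
Quantity falls by |ΔQ| = |360 − 324| = 36.
DWL = ½ · t · |ΔQ| = ½ · 21 · 36 = €378.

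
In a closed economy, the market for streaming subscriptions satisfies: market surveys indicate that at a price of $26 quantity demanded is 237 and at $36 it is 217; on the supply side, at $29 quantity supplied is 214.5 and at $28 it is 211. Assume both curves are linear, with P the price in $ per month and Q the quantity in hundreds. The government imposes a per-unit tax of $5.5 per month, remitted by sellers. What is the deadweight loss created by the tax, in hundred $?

Demand slope: (217 − 237)/(36 − 26) = -2, so Qd = 289 − 2P.
Supply slope: (211 − 214.5)/(28 − 29) = 3.5, so Qs = 3.5P + 113.
Without the tax, 289 − 2P = 3.5P + 113 gives 5.5P = 176, so P* = $32 and Q* = 225.
With the tax collected from sellers, supply shifts: Qs = 3.5(P − 5.5) + 113.
New equilibrium: buyers pay $35.5, sellers receive $30, Q = 218. (Wedge: Pb − Ps = 5.5.)
Quantity falls by |ΔQ| = |225 − 218| = 7.
DWL = ½ · t · |ΔQ| = ½ · 5.5 · 7 = $19.25.

Deadweight loss = $19.25 hundred.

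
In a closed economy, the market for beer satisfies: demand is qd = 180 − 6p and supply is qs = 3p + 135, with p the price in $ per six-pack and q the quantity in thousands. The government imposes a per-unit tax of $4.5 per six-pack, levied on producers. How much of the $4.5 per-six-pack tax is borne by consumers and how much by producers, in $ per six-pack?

Consumers bear $1.5 per six-pack; producers bear $3 per six-pack.

Without the tax, 180 − 6p = 3p + 135 gives 9p = 45, so p* = $5 and q* = 150.
With the tax collected from producers, supply shifts: qs = 3(p − 4.5) + 135.
Solving gives q = 141 with consumers paying $6.5 and producers receiving $2 (the $4.5 wedge).
Burden on consumers: $1.5; on producers: $3. (They sum to $4.5.)
The less price-elastic side of the market bears the larger share of a per-unit tax.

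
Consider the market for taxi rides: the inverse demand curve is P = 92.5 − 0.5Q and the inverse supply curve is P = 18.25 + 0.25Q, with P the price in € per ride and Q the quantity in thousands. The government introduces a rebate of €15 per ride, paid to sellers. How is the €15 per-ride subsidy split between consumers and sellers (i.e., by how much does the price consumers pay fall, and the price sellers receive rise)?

Consumers gain €10 per ride; sellers gain €5 per ride.

Rewrite in direct form: Qd = 185 − 2P and Qs = 4P − 73.
Without the subsidy, 185 − 2P = 4P − 73 gives 6P = 258, so P* = €43 and Q* = 99.
With a per-unit subsidy paid to sellers, each receives P + 15 per unit sold, so supply becomes Qs = 4(P + 15) − 73.
Solving gives Q = 119 with consumers paying €33 and sellers receiving €48 (the €15 wedge).
Gain to consumers: €10; to sellers: €5. (They sum to €15.)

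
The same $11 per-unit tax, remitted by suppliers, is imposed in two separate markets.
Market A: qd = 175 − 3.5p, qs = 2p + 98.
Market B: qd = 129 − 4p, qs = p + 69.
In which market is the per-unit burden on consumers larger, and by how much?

Market A, by $1.8.

Market A: pre-tax p* = $14, q* = 126; post-tax q = 112; per-unit burden on consumers = $4.
Market B: pre-tax p* = $12, q* = 81; post-tax q = 72.2; per-unit burden on consumers = $2.2.
Difference: $4 vs $2.2 → market A is larger by $1.8.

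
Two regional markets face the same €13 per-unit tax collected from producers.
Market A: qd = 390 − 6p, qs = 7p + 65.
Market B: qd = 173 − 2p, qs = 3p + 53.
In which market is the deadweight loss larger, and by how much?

Market A: pre-tax p* = €25, q* = 240; post-tax q = 198; deadweight loss = €273.
Market B: pre-tax p* = €24, q* = 125; post-tax q = 109.4; deadweight loss = €101.4.
Difference: €273 vs €101.4 → market A is larger by €171.6.

Market A, by €171.6.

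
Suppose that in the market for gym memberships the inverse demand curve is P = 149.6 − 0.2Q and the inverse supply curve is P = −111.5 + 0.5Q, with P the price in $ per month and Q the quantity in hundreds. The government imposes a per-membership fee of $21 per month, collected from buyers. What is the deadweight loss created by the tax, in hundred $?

Deadweight loss = $315 hundred.

Inverting to Q(P) form: Qd = 748 − 5P; Qs = 2P + 223.
Before the tax: set 748 − 5P = 2P + 223 → P* = $75, Q* = 373.
With the tax collected from buyers, demand (in seller-price terms) shifts: Qd = 748 − 5(P + 21).
Solving gives Q = 343 with buyers paying $81 and producers receiving $60 (the $21 wedge).
Quantity falls by |ΔQ| = |373 − 343| = 30.
DWL = ½ · t · |ΔQ| = ½ · 21 · 30 = $315.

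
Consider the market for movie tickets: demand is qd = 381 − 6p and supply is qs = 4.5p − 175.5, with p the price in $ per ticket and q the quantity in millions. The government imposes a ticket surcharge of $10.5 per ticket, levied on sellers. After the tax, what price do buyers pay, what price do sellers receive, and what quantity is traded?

Buyers pay $57.5; sellers receive $47; quantity = 36.

Before the tax: set 381 − 6p = 4.5p − 175.5 → p* = $53, q* = 63.
With the tax collected from sellers, supply shifts: qs = 4.5(p − 10.5) − 175.5.
Solving gives q = 36 with buyers paying $57.5 and sellers receiving $47 (the $10.5 wedge).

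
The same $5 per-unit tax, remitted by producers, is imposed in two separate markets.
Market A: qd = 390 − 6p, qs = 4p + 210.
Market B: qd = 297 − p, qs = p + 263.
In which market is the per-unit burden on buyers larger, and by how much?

Market B, by $0.5.

Market A: pre-tax p* = $18, q* = 282; post-tax q = 270; per-unit burden on buyers = $2.
Market B: pre-tax p* = $17, q* = 280; post-tax q = 277.5; per-unit burden on buyers = $2.5.
Difference: $2 vs $2.5 → market B is larger by $0.5.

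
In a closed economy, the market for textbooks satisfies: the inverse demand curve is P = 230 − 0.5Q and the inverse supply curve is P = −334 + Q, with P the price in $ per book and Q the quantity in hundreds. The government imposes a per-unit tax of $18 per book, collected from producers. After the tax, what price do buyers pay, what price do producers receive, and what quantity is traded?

Buyers pay $48; producers receive $30; quantity = 364.

Rewrite in direct form: Qd = 460 − 2P and Qs = P + 334.
Without the tax, 460 − 2P = P + 334 gives 3P = 126, so P* = $42 and Q* = 376.
With the tax collected from producers, supply shifts: Qs = (P − 18) + 334.
New equilibrium: buyers pay $48, producers receive $30, Q = 364. (Wedge: Pb − Ps = 18.)
The less price-elastic side of the market bears the larger share of a per-unit tax.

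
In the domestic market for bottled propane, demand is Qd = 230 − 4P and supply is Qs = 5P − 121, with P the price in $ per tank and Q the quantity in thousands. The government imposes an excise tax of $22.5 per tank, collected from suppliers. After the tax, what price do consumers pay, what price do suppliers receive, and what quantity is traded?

Before the tax: set 230 − 4P = 5P − 121 → P* = $39, Q* = 74.
With the tax collected from suppliers, supply shifts: Qs = 5(P − 22.5) − 121.
New equilibrium: consumers pay $51.5, suppliers receive $29, Q = 24. (Wedge: Pb − Ps = 22.5.)

Consumers pay $51.5; suppliers receive $29; quantity = 24.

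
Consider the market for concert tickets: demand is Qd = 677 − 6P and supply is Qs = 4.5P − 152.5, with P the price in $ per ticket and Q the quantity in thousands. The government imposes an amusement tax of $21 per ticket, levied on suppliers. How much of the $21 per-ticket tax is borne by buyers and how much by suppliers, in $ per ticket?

Buyers bear $9 per ticket; suppliers bear $12 per ticket.

Without the tax, 677 − 6P = 4.5P − 152.5 gives 10.5P = 829.5, so P* = $79 and Q* = 203.
With the tax collected from suppliers, supply shifts: Qs = 4.5(P − 21) − 152.5.
New equilibrium: buyers pay $88, suppliers receive $67, Q = 149. (Wedge: Pb − Ps = 21.)
Burden on buyers: $9; on suppliers: $12. (They sum to $21.)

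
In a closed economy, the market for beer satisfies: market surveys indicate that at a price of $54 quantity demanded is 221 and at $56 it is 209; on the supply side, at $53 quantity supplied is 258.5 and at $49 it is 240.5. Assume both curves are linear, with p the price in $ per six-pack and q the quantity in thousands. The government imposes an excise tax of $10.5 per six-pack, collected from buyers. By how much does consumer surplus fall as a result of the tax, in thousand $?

Demand slope: (209 − 221)/(56 − 54) = -6, so qd = 545 − 6p.
Supply slope: (240.5 − 258.5)/(49 − 53) = 4.5, so qs = 4.5p + 20.
Before the tax: set 545 − 6p = 4.5p + 20 → p* = $50, q* = 245.
With the tax collected from buyers, demand (in seller-price terms) shifts: qd = 545 − 6(p + 10.5).
Solving gives q = 218 with buyers paying $54.5 and suppliers receiving $44 (the $10.5 wedge).
ΔCS is the trapezoid between Q = 218 and Q = 245 of height $4.5: ½ · (245 + 218) · 4.5 = $1041.75.

Consumer surplus falls by $1041.75 thousand.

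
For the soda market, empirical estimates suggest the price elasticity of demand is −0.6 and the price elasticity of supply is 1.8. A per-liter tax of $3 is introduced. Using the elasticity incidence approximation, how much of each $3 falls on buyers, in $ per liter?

Buyers bear ≈ $2.25 per liter.

Incidence ratio: buyers' share ≈ εs / (εs + |εd|) = 1.8 / (1.8 + 0.6) = 0.75.
So buyers bear ≈ 0.75 × $3 = $2.25; sellers bear $0.75.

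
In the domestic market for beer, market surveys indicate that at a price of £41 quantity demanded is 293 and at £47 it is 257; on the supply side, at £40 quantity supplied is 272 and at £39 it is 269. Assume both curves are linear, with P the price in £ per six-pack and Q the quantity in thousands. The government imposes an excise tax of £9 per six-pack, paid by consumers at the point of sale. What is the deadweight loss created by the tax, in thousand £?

Demand slope: (257 − 293)/(47 − 41) = -6, so Qd = 539 − 6P.
Supply slope: (269 − 272)/(39 − 40) = 3, so Qs = 3P + 152.
Without the tax, 539 − 6P = 3P + 152 gives 9P = 387, so P* = £43 and Q* = 281.
With the tax collected from consumers, demand (in seller-price terms) shifts: Qd = 539 − 6(P + 9).
Solving gives Q = 263 with consumers paying £46 and suppliers receiving £37 (the £9 wedge).
Quantity falls by |ΔQ| = |281 − 263| = 18.
DWL = ½ · t · |ΔQ| = ½ · 9 · 18 = £81.

Deadweight loss = £81 thousand.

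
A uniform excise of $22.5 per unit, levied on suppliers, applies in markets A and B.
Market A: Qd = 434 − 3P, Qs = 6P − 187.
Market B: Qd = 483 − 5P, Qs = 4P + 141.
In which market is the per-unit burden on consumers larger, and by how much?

Market A: pre-tax P* = $69, Q* = 227; post-tax Q = 182; per-unit burden on consumers = $15.
Market B: pre-tax P* = $38, Q* = 293; post-tax Q = 243; per-unit burden on consumers = $10.
Difference: $15 vs $10 → market A is larger by $5.

Market A, by $5.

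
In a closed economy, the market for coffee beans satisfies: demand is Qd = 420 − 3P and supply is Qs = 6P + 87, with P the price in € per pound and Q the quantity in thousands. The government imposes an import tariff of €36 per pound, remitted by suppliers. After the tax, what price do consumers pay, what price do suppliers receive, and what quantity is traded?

Consumers pay €61; suppliers receive €25; quantity = 237.

Without the tax, 420 − 3P = 6P + 87 gives 9P = 333, so P* = €37 and Q* = 309.
With the tax collected from suppliers, supply shifts: Qs = 6(P − 36) + 87.
Solving gives Q = 237 with consumers paying €61 and suppliers receiving €25 (the €36 wedge).
The less price-elastic side of the market bears the larger share of a per-unit tax.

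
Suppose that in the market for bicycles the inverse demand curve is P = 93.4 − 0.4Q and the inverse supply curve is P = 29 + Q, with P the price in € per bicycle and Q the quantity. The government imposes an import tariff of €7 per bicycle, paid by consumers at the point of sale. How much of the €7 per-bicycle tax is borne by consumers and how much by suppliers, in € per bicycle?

Consumers bear €2 per bicycle; suppliers bear €5 per bicycle.

Inverting to Q(P) form: Qd = 233.5 − 2.5P; Qs = P − 29.
Without the tax, 233.5 − 2.5P = P − 29 gives 3.5P = 262.5, so P* = €75 and Q* = 46.
With the tax collected from consumers, demand (in seller-price terms) shifts: Qd = 233.5 − 2.5(P + 7).
New equilibrium: consumers pay €77, suppliers receive €70, Q = 41. (Wedge: Pb − Ps = 7.)
Burden on consumers: €2; on suppliers: €5. (They sum to €7.)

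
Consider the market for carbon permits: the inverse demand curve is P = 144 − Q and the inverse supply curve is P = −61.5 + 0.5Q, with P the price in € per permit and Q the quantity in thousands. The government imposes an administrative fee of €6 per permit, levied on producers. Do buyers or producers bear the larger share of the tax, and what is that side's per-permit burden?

Buyers bear the larger share: €4 per permit.

Inverting to Q(P) form: Qd = 144 − P; Qs = 2P + 123.
Before the tax: set 144 − P = 2P + 123 → P* = €7, Q* = 137.
With the tax collected from producers, supply shifts: Qs = 2(P − 6) + 123.
New equilibrium: buyers pay €11, producers receive €5, Q = 133. (Wedge: Pb − Ps = 6.)
Per-permit burden: buyers €4, producers €2.
Buyers take the larger share because demand is less price-elastic here (demand slope 1 vs supply slope 2).
The less price-elastic side of the market bears the larger share of a per-unit tax.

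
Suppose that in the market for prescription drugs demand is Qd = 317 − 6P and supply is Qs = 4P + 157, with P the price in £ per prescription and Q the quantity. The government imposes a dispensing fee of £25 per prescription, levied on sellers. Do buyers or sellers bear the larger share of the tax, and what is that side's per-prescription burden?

Sellers bear the larger share: £15 per prescription.

Before the tax: set 317 − 6P = 4P + 157 → P* = £16, Q* = 221.
With the tax collected from sellers, supply shifts: Qs = 4(P − 25) + 157.
Solving gives Q = 161 with buyers paying £26 and sellers receiving £1 (the £25 wedge).
Per-prescription burden: buyers £10, sellers £15.
Sellers take the larger share because supply is less price-elastic here (demand slope 6 vs supply slope 4).
The less price-elastic side of the market bears the larger share of a per-unit tax.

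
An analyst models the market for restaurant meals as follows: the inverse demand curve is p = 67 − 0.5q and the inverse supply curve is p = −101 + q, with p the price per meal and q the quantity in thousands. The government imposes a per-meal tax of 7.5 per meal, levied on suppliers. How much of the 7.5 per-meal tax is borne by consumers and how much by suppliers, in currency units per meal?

Inverting to q(p) form: qd = 134 − 2p; qs = p + 101.
Without the tax, 134 − 2p = p + 101 gives 3p = 33, so p* = 11 and q* = 112.
With the tax collected from suppliers, supply shifts: qs = (p − 7.5) + 101.
Solving gives q = 107 with consumers paying 13.5 and suppliers receiving 6 (the 7.5 wedge).
Burden on consumers: 2.5; on suppliers: 5. (They sum to 7.5.)
The less price-elastic side of the market bears the larger share of a per-unit tax.

Consumers bear 2.5 per meal; suppliers bear 5 per meal.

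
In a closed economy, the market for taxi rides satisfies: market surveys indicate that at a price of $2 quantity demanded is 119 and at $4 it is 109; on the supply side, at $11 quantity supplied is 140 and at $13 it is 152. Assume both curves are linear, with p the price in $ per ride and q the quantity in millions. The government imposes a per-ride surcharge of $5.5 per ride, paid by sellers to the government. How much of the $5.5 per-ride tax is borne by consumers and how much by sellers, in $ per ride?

Demand slope: (109 − 119)/(4 − 2) = -5, so qd = 129 − 5p.
Supply slope: (152 − 140)/(13 − 11) = 6, so qs = 6p + 74.
Without the tax, 129 − 5p = 6p + 74 gives 11p = 55, so p* = $5 and q* = 104.
With the tax collected from sellers, supply shifts: qs = 6(p − 5.5) + 74.
Solving gives q = 89 with consumers paying $8 and sellers receiving $2.5 (the $5.5 wedge).
Burden on consumers: $3; on sellers: $2.5. (They sum to $5.5.)

Consumers bear $3 per ride; sellers bear $2.5 per ride.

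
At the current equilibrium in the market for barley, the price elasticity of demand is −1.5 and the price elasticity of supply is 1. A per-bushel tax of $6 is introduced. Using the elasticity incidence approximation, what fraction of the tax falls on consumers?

Consumers' share ≈ 0.4.

Incidence ratio: consumers' share ≈ εs / (εs + |εd|) = 1 / (1 + 1.5) = 0.4.
Supply is the less elastic side, so consumers bear the smaller share.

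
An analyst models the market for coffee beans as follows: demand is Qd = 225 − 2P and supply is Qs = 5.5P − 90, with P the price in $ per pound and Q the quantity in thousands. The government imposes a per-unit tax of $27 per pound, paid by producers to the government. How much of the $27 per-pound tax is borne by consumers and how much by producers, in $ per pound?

Consumers bear $19.8 per pound; producers bear $7.2 per pound.

Without the tax, 225 − 2P = 5.5P − 90 gives 7.5P = 315, so P* = $42 and Q* = 141.
With the tax collected from producers, supply shifts: Qs = 5.5(P − 27) − 90.
New equilibrium: consumers pay $61.8, producers receive $34.8, Q = 101.4. (Wedge: Pb − Ps = 27.)
Burden on consumers: $19.8; on producers: $7.2. (They sum to $27.)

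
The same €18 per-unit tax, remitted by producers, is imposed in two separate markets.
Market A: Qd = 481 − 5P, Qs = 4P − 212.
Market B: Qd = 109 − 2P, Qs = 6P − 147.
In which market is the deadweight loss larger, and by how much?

Market A, by €117.

Market A: pre-tax P* = €77, Q* = 96; post-tax Q = 56; deadweight loss = €360.
Market B: pre-tax P* = €32, Q* = 45; post-tax Q = 18; deadweight loss = €243.
Difference: €360 vs €243 → market A is larger by €117.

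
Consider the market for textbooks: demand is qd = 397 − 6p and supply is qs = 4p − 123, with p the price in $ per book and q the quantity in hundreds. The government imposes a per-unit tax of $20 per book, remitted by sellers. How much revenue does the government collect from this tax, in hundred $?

Tax revenue = $740 hundred.

Before the tax: set 397 − 6p = 4p − 123 → p* = $52, q* = 85.
With the tax collected from sellers, supply shifts: qs = 4(p − 20) − 123.
Solving gives q = 37 with buyers paying $60 and sellers receiving $40 (the $20 wedge).
Revenue = t · Q = 20 · 37 = $740.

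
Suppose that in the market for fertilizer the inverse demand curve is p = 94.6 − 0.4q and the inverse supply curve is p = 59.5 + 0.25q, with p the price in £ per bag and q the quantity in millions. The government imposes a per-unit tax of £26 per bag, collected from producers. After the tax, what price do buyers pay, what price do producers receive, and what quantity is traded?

Buyers pay £89; producers receive £63; quantity = 14.

Inverting to q(p) form: qd = 236.5 − 2.5p; qs = 4p − 238.
Before the tax: set 236.5 − 2.5p = 4p − 238 → p* = £73, q* = 54.
With the tax collected from producers, supply shifts: qs = 4(p − 26) − 238.
Solving gives q = 14 with buyers paying £89 and producers receiving £63 (the £26 wedge).
The less price-elastic side of the market bears the larger share of a per-unit tax.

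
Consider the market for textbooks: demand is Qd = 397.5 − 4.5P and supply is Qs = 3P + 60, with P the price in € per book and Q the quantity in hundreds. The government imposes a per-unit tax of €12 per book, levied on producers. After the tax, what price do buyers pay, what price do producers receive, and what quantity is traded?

Buyers pay €49.8; producers receive €37.8; quantity = 173.4.

Without the tax, 397.5 − 4.5P = 3P + 60 gives 7.5P = 337.5, so P* = €45 and Q* = 195.
With the tax collected from producers, supply shifts: Qs = 3(P − 12) + 60.
New equilibrium: buyers pay €49.8, producers receive €37.8, Q = 173.4. (Wedge: Pb − Ps = 12.)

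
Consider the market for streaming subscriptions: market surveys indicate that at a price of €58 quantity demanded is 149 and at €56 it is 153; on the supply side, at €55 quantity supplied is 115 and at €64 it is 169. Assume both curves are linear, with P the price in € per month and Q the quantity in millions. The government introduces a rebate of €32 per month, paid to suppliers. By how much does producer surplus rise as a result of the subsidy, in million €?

Producer surplus rises by €1352 million.

Demand slope: (153 − 149)/(56 − 58) = -2, so Qd = 265 − 2P.
Supply slope: (169 − 115)/(64 − 55) = 6, so Qs = 6P − 215.
Without the subsidy, 265 − 2P = 6P − 215 gives 8P = 480, so P* = €60 and Q* = 145.
With a per-unit subsidy paid to suppliers, each receives P + 32 per unit sold, so supply becomes Qs = 6(P + 32) − 215.
New equilibrium: consumers pay €36, suppliers receive €68, Q = 193. (Wedge: Pb − Ps = −32.)
ΔPS is the trapezoid between Q = 193 and Q = 145 of height €8: ½ · (145 + 193) · 8 = €1352.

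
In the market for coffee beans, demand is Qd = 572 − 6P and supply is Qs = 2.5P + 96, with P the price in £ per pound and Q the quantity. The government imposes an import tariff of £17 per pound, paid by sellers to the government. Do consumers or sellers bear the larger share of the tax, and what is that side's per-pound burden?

Sellers bear the larger share: £12 per pound.

Before the tax: set 572 − 6P = 2.5P + 96 → P* = £56, Q* = 236.
With the tax collected from sellers, supply shifts: Qs = 2.5(P − 17) + 96.
New equilibrium: consumers pay £61, sellers receive £44, Q = 206. (Wedge: Pb − Ps = 17.)
Per-pound burden: consumers £5, sellers £12.
Sellers take the larger share because supply is less price-elastic here (demand slope 6 vs supply slope 2.5).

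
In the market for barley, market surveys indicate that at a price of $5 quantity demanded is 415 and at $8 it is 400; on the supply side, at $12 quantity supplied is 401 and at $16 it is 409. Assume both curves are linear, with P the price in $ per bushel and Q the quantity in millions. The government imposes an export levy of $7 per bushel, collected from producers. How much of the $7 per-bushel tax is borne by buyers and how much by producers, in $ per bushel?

Buyers bear $2 per bushel; producers bear $5 per bushel.

Demand slope: (400 − 415)/(8 − 5) = -5, so Qd = 440 − 5P.
Supply slope: (409 − 401)/(16 − 12) = 2, so Qs = 2P + 377.
Without the tax, 440 − 5P = 2P + 377 gives 7P = 63, so P* = $9 and Q* = 395.
With the tax collected from producers, supply shifts: Qs = 2(P − 7) + 377.
Solving gives Q = 385 with buyers paying $11 and producers receiving $4 (the $7 wedge).
Burden on buyers: $2; on producers: $5. (They sum to $7.)
The less price-elastic side of the market bears the larger share of a per-unit tax.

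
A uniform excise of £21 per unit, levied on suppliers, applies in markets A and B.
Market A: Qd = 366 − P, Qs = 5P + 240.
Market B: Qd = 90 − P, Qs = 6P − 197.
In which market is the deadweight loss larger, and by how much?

Market A: pre-tax P* = £21, Q* = 345; post-tax Q = 327.5; deadweight loss = £183.75.
Market B: pre-tax P* = £41, Q* = 49; post-tax Q = 31; deadweight loss = £189.
Difference: £183.75 vs £189 → market B is larger by £5.25.

Market B, by £5.25.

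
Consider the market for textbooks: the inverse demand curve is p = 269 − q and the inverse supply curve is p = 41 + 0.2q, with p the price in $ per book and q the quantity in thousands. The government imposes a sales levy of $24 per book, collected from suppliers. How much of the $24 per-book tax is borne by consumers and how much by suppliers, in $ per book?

Consumers bear $20 per book; suppliers bear $4 per book.

Rewrite in direct form: qd = 269 − p and qs = 5p − 205.
Before the tax: set 269 − p = 5p − 205 → p* = $79, q* = 190.
With the tax collected from suppliers, supply shifts: qs = 5(p − 24) − 205.
New equilibrium: consumers pay $99, suppliers receive $75, q = 170. (Wedge: pb − ps = 24.)
Burden on consumers: $20; on suppliers: $4. (They sum to $24.)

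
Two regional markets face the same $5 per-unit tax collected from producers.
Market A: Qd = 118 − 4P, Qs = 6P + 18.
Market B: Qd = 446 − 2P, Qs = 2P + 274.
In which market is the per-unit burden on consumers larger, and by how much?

Market A: pre-tax P* = $10, Q* = 78; post-tax Q = 66; per-unit burden on consumers = $3.
Market B: pre-tax P* = $43, Q* = 360; post-tax Q = 355; per-unit burden on consumers = $2.5.
Difference: $3 vs $2.5 → market A is larger by $0.5.

Market A, by $0.5.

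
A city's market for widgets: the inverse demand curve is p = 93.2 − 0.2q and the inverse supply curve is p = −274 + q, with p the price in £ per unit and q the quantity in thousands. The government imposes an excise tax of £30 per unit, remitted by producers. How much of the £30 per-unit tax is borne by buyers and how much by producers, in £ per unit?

Rewrite in direct form: qd = 466 − 5p and qs = p + 274.
Without the tax, 466 − 5p = p + 274 gives 6p = 192, so p* = £32 and q* = 306.
With the tax collected from producers, supply shifts: qs = (p − 30) + 274.
New equilibrium: buyers pay £37, producers receive £7, q = 281. (Wedge: pb − ps = 30.)
Burden on buyers: £5; on producers: £25. (They sum to £30.)

Buyers bear £5 per unit; producers bear £25 per unit.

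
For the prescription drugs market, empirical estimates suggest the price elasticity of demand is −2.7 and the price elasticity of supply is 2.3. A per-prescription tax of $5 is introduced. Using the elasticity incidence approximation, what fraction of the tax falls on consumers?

Consumers' share ≈ 0.46.

Incidence ratio: consumers' share ≈ εs / (εs + |εd|) = 2.3 / (2.3 + 2.7) = 0.46.
Supply is the less elastic side, so consumers bear the smaller share.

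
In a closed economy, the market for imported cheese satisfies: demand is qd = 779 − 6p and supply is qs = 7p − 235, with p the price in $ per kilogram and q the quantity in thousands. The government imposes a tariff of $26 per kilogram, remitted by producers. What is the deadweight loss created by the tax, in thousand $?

Deadweight loss = $1092 thousand.

Before the tax: set 779 − 6p = 7p − 235 → p* = $78, q* = 311.
With the tax collected from producers, supply shifts: qs = 7(p − 26) − 235.
Solving gives q = 227 with consumers paying $92 and producers receiving $66 (the $26 wedge).
Quantity falls by |ΔQ| = |311 − 227| = 84.
DWL = ½ · t · |ΔQ| = ½ · 26 · 84 = $1092.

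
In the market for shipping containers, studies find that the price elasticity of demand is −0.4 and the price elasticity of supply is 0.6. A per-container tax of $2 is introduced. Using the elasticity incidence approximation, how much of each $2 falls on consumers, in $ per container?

Incidence ratio: consumers' share ≈ εs / (εs + |εd|) = 0.6 / (0.6 + 0.4) = 0.6.
So consumers bear ≈ 0.6 × $2 = $1.2; sellers bear $0.8.

Consumers bear ≈ $1.2 per container.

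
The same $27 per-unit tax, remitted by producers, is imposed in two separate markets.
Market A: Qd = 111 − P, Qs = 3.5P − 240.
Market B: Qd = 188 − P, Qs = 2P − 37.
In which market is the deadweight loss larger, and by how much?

Market A, by $40.5.

Market A: pre-tax P* = $78, Q* = 33; post-tax Q = 12; deadweight loss = $283.5.
Market B: pre-tax P* = $75, Q* = 113; post-tax Q = 95; deadweight loss = $243.
Difference: $283.5 vs $243 → market A is larger by $40.5.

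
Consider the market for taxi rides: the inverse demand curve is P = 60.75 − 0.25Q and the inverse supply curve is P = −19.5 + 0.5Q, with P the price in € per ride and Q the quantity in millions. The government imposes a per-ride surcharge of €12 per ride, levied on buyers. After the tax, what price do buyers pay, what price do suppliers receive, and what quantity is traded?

Buyers pay €38; suppliers receive €26; quantity = 91.

Rewrite in direct form: Qd = 243 − 4P and Qs = 2P + 39.
Without the tax, 243 − 4P = 2P + 39 gives 6P = 204, so P* = €34 and Q* = 107.
With the tax collected from buyers, demand (in seller-price terms) shifts: Qd = 243 − 4(P + 12).
New equilibrium: buyers pay €38, suppliers receive €26, Q = 91. (Wedge: Pb − Ps = 12.)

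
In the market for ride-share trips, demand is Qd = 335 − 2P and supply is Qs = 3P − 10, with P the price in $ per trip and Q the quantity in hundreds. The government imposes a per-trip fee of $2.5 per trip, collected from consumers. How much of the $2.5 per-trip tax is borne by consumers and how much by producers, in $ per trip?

Without the tax, 335 − 2P = 3P − 10 gives 5P = 345, so P* = $69 and Q* = 197.
With the tax collected from consumers, demand (in seller-price terms) shifts: Qd = 335 − 2(P + 2.5).
New equilibrium: consumers pay $70.5, producers receive $68, Q = 194. (Wedge: Pb − Ps = 2.5.)
Burden on consumers: $1.5; on producers: $1. (They sum to $2.5.)
The less price-elastic side of the market bears the larger share of a per-unit tax.

Consumers bear $1.5 per trip; producers bear $1 per trip.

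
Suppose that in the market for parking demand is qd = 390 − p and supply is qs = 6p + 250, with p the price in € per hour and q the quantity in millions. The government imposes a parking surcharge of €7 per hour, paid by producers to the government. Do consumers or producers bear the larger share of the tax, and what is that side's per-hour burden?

Consumers bear the larger share: €6 per hour.

Before the tax: set 390 − p = 6p + 250 → p* = €20, q* = 370.
With the tax collected from producers, supply shifts: qs = 6(p − 7) + 250.
Solving gives q = 364 with consumers paying €26 and producers receiving €19 (the €7 wedge).
Per-hour burden: consumers €6, producers €1.
Consumers take the larger share because demand is less price-elastic here (demand slope 1 vs supply slope 6).
The less price-elastic side of the market bears the larger share of a per-unit tax.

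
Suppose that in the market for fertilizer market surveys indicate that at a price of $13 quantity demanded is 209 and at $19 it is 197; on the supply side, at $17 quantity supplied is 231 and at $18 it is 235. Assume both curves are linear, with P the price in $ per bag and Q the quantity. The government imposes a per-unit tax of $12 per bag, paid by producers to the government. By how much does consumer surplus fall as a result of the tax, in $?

Consumer surplus falls by $1624.

Demand slope: (197 − 209)/(19 − 13) = -2, so Qd = 235 − 2P.
Supply slope: (235 − 231)/(18 − 17) = 4, so Qs = 4P + 163.
Without the tax, 235 − 2P = 4P + 163 gives 6P = 72, so P* = $12 and Q* = 211.
With the tax collected from producers, supply shifts: Qs = 4(P − 12) + 163.
New equilibrium: consumers pay $20, producers receive $8, Q = 195. (Wedge: Pb − Ps = 12.)
ΔCS is the trapezoid between Q = 195 and Q = 211 of height $8: ½ · (211 + 195) · 8 = $1624.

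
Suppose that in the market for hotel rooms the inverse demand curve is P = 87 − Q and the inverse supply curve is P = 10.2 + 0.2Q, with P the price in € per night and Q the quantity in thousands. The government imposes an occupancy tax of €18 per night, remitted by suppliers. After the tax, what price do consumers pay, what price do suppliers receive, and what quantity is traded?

Rewrite in direct form: Qd = 87 − P and Qs = 5P − 51.
Without the tax, 87 − P = 5P − 51 gives 6P = 138, so P* = €23 and Q* = 64.
With the tax collected from suppliers, supply shifts: Qs = 5(P − 18) − 51.
Solving gives Q = 49 with consumers paying €38 and suppliers receiving €20 (the €18 wedge).

Consumers pay €38; suppliers receive €20; quantity = 49.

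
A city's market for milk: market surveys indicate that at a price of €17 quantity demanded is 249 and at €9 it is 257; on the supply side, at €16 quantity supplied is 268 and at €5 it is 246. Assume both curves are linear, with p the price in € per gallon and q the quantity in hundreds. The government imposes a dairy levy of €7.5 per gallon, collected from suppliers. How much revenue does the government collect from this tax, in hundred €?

Demand slope: (257 − 249)/(9 − 17) = -1, so qd = 266 − p.
Supply slope: (246 − 268)/(5 − 16) = 2, so qs = 2p + 236.
Before the tax: set 266 − p = 2p + 236 → p* = €10, q* = 256.
With the tax collected from suppliers, supply shifts: qs = 2(p − 7.5) + 236.
New equilibrium: buyers pay €15, suppliers receive €7.5, q = 251. (Wedge: pb − ps = 7.5.)
Revenue = t · Q = 7.5 · 251 = €1882.5.

Tax revenue = €1882.5 hundred.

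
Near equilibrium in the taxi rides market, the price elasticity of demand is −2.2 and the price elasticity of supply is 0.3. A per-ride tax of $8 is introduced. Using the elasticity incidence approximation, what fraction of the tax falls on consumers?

Consumers' share ≈ 0.12.

Incidence ratio: consumers' share ≈ εs / (εs + |εd|) = 0.3 / (0.3 + 2.2) = 0.12.
Supply is the less elastic side, so consumers bear the smaller share.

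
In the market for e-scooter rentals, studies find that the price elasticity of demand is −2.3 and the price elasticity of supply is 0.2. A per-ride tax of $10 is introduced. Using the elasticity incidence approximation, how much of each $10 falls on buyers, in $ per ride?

Buyers bear ≈ $0.8 per ride.

Incidence ratio: buyers' share ≈ εs / (εs + |εd|) = 0.2 / (0.2 + 2.3) = 0.08.
So buyers bear ≈ 0.08 × $10 = $0.8; suppliers bear $9.2.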